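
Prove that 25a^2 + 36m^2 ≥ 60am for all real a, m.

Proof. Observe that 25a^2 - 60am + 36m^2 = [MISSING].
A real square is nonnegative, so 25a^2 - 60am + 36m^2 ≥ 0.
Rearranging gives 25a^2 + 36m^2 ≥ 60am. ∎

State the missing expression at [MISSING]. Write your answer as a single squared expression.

The leading and trailing coefficients are 5^2 and 6^2, and 60 = 2·5·6, so the trinomial is (5a - 6m)^2.
Hence 25a^2 - 60am + 36m^2 ≥ 0.

(5a - 6m)^2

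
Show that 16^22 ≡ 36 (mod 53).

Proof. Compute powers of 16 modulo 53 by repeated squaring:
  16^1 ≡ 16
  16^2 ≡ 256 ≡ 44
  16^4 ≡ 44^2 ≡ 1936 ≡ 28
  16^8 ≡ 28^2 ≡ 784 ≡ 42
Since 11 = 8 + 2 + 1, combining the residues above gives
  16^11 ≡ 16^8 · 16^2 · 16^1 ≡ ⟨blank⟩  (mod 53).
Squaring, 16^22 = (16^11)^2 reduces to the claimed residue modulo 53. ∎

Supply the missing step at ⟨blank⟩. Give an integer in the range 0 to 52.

47

16^8 · 16^2 · 16^1 ≡ 42 · 44 · 16 = 29568.
29568 mod 53 = 47, so 16^11 ≡ 47 (mod 53).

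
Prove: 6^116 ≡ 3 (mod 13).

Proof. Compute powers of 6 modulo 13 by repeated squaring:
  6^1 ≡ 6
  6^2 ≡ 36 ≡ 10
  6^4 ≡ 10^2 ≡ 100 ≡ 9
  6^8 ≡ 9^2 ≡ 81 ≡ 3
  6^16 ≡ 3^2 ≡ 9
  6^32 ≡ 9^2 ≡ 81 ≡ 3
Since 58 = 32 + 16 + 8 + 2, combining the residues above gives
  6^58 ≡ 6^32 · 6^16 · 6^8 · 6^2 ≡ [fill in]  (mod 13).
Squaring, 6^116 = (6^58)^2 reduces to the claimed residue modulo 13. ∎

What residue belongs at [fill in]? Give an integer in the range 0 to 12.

4

6^32 · 6^16 · 6^8 · 6^2 ≡ 3 · 9 · 3 · 10 = 810.
810 mod 13 = 4, so 6^58 ≡ 4 (mod 13).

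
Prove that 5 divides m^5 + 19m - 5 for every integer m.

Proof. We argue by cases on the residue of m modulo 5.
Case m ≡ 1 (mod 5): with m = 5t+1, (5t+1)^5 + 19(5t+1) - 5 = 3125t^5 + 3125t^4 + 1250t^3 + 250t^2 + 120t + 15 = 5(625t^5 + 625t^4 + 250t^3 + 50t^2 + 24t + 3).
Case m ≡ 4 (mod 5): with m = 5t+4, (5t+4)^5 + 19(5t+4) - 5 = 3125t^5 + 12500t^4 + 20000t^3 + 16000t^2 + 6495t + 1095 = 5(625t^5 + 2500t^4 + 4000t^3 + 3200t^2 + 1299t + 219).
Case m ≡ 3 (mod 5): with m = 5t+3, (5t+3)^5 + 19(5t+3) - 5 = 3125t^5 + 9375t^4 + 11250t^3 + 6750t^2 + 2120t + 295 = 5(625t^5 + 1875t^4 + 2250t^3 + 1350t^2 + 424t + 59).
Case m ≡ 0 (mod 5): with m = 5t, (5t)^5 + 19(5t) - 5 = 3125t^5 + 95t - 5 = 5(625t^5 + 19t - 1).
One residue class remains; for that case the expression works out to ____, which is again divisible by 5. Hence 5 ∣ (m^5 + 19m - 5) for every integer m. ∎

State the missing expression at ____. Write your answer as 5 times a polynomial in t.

The residues treated are {1, 4, 3, 0}, so the missing case is m ≡ 2 (mod 5); write m = 5t+2.
Then (5t+2)^5 + 19(5t+2) - 5 = 3125t^5 + 6250t^4 + 5000t^3 + 2000t^2 + 495t + 65 = 5(625t^5 + 1250t^4 + 1000t^3 + 400t^2 + 99t + 13).

5(625t^5 + 1250t^4 + 1000t^3 + 400t^2 + 99t + 13)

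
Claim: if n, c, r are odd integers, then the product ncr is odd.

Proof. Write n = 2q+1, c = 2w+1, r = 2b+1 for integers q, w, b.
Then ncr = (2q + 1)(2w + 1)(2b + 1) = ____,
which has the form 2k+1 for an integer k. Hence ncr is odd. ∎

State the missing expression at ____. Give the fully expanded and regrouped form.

Expanding: (2q + 1)(2w + 1)(2b + 1) = 8bqw + 4bq + 4bw + 2b + 4qw + 2q + 2w + 1.
Every term except the constant is even, so this is 2(4bqw + 2bq + 2bw + b + 2qw + q + w) + 1,
and 4bqw + 2bq + 2bw + b + 2qw + q + w ∈ ℤ gives the required form.

2(4bqw + 2bq + 2bw + b + 2qw + q + w) + 1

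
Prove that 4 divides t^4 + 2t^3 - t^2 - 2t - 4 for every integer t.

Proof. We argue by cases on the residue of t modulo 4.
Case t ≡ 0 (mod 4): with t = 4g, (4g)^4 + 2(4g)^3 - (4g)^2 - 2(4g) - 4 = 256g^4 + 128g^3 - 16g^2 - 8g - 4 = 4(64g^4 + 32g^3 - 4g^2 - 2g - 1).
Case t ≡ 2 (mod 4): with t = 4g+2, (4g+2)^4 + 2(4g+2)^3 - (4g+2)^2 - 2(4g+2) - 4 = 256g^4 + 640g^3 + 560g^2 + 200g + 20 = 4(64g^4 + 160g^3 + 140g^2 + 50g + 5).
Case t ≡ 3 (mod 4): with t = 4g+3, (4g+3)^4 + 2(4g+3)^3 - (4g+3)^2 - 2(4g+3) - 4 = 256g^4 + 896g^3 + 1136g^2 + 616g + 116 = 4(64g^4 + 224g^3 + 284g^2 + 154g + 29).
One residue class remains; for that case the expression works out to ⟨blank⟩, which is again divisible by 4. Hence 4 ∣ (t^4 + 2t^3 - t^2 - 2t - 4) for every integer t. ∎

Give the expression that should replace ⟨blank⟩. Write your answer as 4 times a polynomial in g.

4(64g^4 + 96g^3 + 44g^2 + 6g - 1)

Only t ≡ 1 (mod 4) is unaccounted for. Put t = 4g+1:
(4g+1)^4 + 2(4g+1)^3 - (4g+1)^2 - 2(4g+1) - 4 expands to 256g^4 + 384g^3 + 176g^2 + 24g - 4,
and factoring out 4 leaves 4(64g^4 + 96g^3 + 44g^2 + 6g - 1).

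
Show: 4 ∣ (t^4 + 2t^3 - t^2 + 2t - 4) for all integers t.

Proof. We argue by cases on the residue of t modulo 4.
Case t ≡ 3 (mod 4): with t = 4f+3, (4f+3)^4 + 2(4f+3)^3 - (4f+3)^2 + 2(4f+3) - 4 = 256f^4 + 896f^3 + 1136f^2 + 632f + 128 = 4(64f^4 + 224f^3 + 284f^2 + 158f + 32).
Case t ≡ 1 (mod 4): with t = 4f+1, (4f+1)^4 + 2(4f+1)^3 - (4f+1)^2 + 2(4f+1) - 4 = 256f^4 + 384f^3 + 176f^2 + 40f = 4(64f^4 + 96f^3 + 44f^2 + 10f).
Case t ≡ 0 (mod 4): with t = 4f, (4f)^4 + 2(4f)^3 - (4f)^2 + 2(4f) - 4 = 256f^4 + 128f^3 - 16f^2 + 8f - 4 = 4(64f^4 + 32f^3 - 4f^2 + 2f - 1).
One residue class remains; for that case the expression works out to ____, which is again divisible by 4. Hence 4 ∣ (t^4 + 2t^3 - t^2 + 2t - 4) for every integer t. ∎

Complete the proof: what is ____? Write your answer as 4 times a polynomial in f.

4(64f^4 + 160f^3 + 140f^2 + 54f + 7)

Only t ≡ 2 (mod 4) is unaccounted for. Put t = 4f+2:
(4f+2)^4 + 2(4f+2)^3 - (4f+2)^2 + 2(4f+2) - 4 expands to 256f^4 + 640f^3 + 560f^2 + 216f + 28,
and factoring out 4 leaves 4(64f^4 + 160f^3 + 140f^2 + 54f + 7).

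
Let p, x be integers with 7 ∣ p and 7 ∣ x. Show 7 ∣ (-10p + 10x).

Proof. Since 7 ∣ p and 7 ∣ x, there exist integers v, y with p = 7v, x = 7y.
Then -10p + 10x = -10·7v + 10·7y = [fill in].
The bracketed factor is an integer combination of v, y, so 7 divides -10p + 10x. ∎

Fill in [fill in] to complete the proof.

Pull the common 7 out of every term: -10·7v + 10·7y = 7(-10v + 10y).
-10v + 10y is an integer, which exhibits the divisibility.

7(-10v + 10y)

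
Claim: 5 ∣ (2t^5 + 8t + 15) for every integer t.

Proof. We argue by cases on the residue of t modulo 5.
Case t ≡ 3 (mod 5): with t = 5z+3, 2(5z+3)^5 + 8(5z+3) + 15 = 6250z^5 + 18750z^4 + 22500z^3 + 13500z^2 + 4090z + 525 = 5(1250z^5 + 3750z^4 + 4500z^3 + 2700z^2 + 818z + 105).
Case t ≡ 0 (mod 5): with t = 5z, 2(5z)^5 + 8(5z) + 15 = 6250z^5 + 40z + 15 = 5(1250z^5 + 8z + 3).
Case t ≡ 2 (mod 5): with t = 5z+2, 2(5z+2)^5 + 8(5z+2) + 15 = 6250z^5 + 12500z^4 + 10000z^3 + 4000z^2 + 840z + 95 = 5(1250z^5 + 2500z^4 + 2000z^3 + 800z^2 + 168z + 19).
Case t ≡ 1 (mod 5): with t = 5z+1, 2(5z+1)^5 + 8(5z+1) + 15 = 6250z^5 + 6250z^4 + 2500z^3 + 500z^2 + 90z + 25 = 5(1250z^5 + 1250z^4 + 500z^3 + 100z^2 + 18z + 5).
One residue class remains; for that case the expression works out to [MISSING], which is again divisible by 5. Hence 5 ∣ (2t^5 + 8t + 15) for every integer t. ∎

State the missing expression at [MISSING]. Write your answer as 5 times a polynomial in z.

5(1250z^5 + 5000z^4 + 8000z^3 + 6400z^2 + 2568z + 419)

Only t ≡ 4 (mod 5) is unaccounted for. Put t = 5z+4:
2(5z+4)^5 + 8(5z+4) + 15 expands to 6250z^5 + 25000z^4 + 40000z^3 + 32000z^2 + 12840z + 2095,
and factoring out 5 leaves 5(1250z^5 + 5000z^4 + 8000z^3 + 6400z^2 + 2568z + 419).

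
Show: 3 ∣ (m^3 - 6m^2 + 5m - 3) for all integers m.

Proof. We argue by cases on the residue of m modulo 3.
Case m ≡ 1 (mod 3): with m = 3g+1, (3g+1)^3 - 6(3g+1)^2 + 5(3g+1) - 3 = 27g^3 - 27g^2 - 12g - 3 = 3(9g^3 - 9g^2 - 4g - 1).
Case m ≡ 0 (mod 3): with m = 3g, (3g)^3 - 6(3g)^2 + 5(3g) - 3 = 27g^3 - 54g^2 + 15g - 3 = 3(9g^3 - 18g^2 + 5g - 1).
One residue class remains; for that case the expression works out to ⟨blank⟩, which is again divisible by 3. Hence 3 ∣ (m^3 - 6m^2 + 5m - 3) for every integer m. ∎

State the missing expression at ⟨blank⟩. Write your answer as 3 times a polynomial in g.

3(9g^3 - 7g - 3)

Only m ≡ 2 (mod 3) is unaccounted for. Put m = 3g+2:
(3g+2)^3 - 6(3g+2)^2 + 5(3g+2) - 3 expands to 27g^3 - 21g - 9,
and factoring out 3 leaves 3(9g^3 - 7g - 3).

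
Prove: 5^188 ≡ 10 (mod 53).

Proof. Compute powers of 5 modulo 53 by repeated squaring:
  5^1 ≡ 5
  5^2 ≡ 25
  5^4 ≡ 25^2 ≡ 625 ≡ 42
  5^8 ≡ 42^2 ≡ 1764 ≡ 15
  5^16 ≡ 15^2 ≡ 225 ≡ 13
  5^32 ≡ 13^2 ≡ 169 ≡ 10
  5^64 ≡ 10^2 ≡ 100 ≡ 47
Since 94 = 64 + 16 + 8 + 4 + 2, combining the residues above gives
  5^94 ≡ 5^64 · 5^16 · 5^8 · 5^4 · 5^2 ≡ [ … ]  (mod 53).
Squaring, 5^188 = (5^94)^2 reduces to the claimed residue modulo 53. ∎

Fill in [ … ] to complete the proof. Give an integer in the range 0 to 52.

40

Multiply the listed residues: 47 · 13 · 15 · 42 · 25 = 611 → 9165 → 384930 → 9623250.
Reducing modulo 53: 9623250 = 181570·53 + 40, so 5^94 ≡ 40.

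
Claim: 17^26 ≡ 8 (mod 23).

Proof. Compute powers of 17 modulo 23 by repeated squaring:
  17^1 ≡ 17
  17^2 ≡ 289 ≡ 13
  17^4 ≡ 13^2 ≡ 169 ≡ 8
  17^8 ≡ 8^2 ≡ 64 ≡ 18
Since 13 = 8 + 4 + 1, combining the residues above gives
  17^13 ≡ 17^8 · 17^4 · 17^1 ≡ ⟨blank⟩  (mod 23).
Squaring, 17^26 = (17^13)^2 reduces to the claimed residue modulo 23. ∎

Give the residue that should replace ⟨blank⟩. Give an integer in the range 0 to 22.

Multiply the listed residues: 18 · 8 · 17 = 144 → 2448.
Reducing modulo 23: 2448 = 106·23 + 10, so 17^13 ≡ 10.

10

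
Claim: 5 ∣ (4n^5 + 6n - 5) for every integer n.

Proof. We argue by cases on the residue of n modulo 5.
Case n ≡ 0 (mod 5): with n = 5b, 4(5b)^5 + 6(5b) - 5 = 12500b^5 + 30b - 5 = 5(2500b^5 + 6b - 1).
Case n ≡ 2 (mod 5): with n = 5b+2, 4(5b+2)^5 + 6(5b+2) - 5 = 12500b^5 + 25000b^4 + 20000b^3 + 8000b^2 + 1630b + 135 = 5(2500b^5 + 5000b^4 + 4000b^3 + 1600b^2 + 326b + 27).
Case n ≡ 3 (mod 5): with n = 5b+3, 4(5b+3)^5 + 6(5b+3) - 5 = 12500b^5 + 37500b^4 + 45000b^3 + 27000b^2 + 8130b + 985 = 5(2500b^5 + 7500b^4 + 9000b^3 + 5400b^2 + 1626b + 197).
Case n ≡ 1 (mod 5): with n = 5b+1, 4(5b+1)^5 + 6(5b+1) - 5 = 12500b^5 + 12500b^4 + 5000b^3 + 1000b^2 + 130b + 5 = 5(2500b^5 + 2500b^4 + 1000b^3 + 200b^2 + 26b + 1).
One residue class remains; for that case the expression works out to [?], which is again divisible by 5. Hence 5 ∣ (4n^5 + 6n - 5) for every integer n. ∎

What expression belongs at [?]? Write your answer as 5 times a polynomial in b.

Only n ≡ 4 (mod 5) is unaccounted for. Put n = 5b+4:
4(5b+4)^5 + 6(5b+4) - 5 expands to 12500b^5 + 50000b^4 + 80000b^3 + 64000b^2 + 25630b + 4115,
and factoring out 5 leaves 5(2500b^5 + 10000b^4 + 16000b^3 + 12800b^2 + 5126b + 823).

5(2500b^5 + 10000b^4 + 16000b^3 + 12800b^2 + 5126b + 823)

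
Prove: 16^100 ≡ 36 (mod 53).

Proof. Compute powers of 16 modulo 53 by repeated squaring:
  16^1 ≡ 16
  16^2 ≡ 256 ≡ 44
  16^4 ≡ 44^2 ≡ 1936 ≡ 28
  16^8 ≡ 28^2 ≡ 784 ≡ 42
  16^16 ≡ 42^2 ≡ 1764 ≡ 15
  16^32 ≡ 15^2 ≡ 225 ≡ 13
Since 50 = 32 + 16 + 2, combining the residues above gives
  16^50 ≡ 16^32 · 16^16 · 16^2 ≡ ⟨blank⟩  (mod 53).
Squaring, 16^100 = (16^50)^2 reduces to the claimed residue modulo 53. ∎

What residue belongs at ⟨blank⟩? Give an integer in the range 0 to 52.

47

Multiply the listed residues: 13 · 15 · 44 = 195 → 8580.
Reducing modulo 53: 8580 = 161·53 + 47, so 16^50 ≡ 47.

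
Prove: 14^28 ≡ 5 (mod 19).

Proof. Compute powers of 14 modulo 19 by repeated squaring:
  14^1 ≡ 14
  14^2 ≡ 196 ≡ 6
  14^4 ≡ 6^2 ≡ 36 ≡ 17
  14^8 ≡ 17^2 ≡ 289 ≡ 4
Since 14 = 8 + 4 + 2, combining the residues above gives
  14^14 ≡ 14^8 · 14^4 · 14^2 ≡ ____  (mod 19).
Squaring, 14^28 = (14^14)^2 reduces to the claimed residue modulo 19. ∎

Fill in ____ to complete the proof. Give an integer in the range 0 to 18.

9

Multiply the listed residues: 4 · 17 · 6 = 68 → 408.
Reducing modulo 19: 408 = 21·19 + 9, so 14^14 ≡ 9.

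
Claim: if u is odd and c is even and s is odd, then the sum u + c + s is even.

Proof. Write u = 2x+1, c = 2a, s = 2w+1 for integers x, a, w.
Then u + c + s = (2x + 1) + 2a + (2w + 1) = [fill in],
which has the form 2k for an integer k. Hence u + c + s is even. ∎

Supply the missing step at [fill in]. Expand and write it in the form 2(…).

2(a + w + x + 1)

Expanding: (2x + 1) + 2a + (2w + 1) = 2a + 2w + 2x + 2.
Every term is even; pulling out the factor of 2 gives 2(a + w + x + 1).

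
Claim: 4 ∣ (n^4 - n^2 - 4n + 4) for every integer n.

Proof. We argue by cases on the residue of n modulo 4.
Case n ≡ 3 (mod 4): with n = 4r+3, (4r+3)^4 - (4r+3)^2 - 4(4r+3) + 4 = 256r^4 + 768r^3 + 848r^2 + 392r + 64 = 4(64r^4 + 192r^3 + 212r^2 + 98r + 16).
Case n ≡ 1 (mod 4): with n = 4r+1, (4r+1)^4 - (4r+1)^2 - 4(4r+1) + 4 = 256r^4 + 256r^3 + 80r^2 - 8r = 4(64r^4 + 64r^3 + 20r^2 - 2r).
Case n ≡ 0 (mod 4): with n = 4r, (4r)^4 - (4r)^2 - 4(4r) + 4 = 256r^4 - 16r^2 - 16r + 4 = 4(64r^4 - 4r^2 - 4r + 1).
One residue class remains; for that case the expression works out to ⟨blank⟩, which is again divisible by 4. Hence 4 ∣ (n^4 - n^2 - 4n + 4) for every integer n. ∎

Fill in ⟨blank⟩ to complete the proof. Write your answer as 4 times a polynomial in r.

4(64r^4 + 128r^3 + 92r^2 + 24r + 2)

The residues treated are {3, 1, 0}, so the missing case is n ≡ 2 (mod 4); write n = 4r+2.
Then (4r+2)^4 - (4r+2)^2 - 4(4r+2) + 4 = 256r^4 + 512r^3 + 368r^2 + 96r + 8 = 4(64r^4 + 128r^3 + 92r^2 + 24r + 2).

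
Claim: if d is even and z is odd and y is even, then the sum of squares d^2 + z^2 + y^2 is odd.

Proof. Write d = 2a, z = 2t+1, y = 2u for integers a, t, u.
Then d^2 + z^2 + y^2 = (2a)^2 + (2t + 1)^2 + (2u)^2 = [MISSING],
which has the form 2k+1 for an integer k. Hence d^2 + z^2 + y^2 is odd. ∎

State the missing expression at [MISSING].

Expanding: (2a)^2 + (2t + 1)^2 + (2u)^2 = 4a^2 + 4t^2 + 4t + 4u^2 + 1.
Every term except the constant is even, so this is 2(2a^2 + 2t^2 + 2t + 2u^2) + 1,
and 2a^2 + 2t^2 + 2t + 2u^2 ∈ ℤ gives the required form.

2(2a^2 + 2t^2 + 2t + 2u^2) + 1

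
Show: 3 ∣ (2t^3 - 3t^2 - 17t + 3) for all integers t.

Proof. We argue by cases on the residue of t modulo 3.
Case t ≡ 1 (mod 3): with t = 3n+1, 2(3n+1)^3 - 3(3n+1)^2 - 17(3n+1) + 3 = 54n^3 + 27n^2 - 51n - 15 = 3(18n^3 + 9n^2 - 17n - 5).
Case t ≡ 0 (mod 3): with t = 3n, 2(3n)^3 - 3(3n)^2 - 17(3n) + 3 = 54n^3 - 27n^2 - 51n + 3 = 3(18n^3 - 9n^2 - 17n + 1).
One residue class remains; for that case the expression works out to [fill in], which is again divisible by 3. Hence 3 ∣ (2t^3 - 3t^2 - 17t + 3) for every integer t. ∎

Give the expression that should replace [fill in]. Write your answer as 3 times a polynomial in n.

3(18n^3 + 27n^2 - 5n - 9)

Only t ≡ 2 (mod 3) is unaccounted for. Put t = 3n+2:
2(3n+2)^3 - 3(3n+2)^2 - 17(3n+2) + 3 expands to 54n^3 + 81n^2 - 15n - 27,
and factoring out 3 leaves 3(18n^3 + 27n^2 - 5n - 9).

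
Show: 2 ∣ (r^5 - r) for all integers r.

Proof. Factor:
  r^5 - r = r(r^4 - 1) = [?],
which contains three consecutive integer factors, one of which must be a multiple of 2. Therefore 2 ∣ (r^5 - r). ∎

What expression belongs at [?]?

(r - 1)r(r + 1)(r^2 + 1)

r^4 - 1 = (r^2 - 1)(r^2 + 1), and r^2 - 1 = (r-1)(r+1).
So r(r^4 - 1) = (r - 1)r(r + 1)(r^2 + 1).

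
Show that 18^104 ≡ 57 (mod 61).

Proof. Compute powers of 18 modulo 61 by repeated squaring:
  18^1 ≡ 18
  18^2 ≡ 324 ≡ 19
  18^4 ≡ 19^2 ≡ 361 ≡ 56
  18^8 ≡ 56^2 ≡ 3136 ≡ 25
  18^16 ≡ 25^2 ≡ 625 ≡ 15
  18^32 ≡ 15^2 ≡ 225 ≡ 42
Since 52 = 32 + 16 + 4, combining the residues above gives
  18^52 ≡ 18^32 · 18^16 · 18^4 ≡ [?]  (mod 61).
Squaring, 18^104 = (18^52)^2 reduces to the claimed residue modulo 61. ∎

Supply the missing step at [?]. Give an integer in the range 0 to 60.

22

18^32 · 18^16 · 18^4 ≡ 42 · 15 · 56 = 35280.
35280 mod 61 = 22, so 18^52 ≡ 22 (mod 61).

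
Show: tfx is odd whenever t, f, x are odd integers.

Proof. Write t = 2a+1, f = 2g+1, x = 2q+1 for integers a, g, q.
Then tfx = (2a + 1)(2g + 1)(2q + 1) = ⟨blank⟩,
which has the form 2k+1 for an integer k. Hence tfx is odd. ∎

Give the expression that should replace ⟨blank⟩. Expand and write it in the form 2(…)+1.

2(4agq + 2ag + 2aq + a + 2gq + g + q) + 1

(2a + 1)(2g + 1)(2q + 1) = 8agq + 4ag + 4aq + 2a + 4gq + 2g + 2q + 1
= 2(4agq + 2ag + 2aq + a + 2gq + g + q) + 1.
Since 4agq + 2ag + 2aq + a + 2gq + g + q is an integer, the product is of the form 2k+1 for an integer k.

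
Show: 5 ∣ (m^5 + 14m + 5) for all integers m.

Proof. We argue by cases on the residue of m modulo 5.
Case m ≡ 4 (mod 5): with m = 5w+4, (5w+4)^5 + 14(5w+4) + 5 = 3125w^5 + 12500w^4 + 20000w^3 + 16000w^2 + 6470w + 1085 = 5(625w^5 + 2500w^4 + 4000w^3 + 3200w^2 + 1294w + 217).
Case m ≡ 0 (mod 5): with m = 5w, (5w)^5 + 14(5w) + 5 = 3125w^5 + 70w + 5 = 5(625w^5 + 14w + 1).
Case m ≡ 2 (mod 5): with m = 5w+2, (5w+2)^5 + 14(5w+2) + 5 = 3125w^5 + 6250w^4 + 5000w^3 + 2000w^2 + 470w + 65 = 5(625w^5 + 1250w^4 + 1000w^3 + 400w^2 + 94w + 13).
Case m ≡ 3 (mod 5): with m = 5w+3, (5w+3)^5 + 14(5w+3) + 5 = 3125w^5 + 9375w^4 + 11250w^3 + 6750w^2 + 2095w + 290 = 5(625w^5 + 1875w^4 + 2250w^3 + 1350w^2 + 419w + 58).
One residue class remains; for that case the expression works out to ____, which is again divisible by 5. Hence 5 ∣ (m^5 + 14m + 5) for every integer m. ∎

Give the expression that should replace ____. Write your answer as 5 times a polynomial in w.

Only m ≡ 1 (mod 5) is unaccounted for. Put m = 5w+1:
(5w+1)^5 + 14(5w+1) + 5 expands to 3125w^5 + 3125w^4 + 1250w^3 + 250w^2 + 95w + 20,
and factoring out 5 leaves 5(625w^5 + 625w^4 + 250w^3 + 50w^2 + 19w + 4).

5(625w^5 + 625w^4 + 250w^3 + 50w^2 + 19w + 4)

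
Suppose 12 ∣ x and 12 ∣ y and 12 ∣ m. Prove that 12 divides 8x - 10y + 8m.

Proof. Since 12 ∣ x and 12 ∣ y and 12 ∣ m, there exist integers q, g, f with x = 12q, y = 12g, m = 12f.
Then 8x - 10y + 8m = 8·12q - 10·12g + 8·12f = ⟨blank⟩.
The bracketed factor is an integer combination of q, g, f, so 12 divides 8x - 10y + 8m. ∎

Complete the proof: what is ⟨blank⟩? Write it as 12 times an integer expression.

12(8f - 10g + 8q)

Each term has a factor of 12: 8·12q - 10·12g + 8·12f = 12·(8f - 10g + 8q).
Since 8f - 10g + 8q is an integer, 12 ∣ (8x - 10y + 8m).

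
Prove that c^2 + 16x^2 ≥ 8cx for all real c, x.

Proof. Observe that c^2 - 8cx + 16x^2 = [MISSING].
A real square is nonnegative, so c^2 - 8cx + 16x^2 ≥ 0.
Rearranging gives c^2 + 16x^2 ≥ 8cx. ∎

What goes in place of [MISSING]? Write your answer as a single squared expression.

The leading and trailing coefficients are 1^2 and 4^2, and 8 = 2·1·4, so the trinomial is (c - 4x)^2.
Hence c^2 - 8cx + 16x^2 ≥ 0.

(c - 4x)^2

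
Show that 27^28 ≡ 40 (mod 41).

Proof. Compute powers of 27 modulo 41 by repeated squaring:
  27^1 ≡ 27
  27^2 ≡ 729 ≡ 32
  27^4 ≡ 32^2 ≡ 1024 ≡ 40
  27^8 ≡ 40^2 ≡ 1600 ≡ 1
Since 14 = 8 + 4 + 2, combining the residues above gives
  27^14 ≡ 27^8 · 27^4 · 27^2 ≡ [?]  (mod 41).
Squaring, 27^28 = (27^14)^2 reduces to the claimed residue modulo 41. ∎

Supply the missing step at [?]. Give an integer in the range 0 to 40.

Multiply the listed residues: 1 · 40 · 32 = 40 → 1280.
Reducing modulo 41: 1280 = 31·41 + 9, so 27^14 ≡ 9.

9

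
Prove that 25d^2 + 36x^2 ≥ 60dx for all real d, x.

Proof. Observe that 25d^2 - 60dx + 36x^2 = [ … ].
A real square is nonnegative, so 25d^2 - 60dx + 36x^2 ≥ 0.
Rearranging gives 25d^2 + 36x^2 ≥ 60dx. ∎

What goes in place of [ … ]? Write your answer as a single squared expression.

(5d - 6x)^2

25d^2 - 60dx + 36x^2 is a perfect-square trinomial: the outer terms are (5d)^2 and (6x)^2, and the cross term is -2·5d·6x.
So 25d^2 - 60dx + 36x^2 = (5d - 6x)^2 ≥ 0.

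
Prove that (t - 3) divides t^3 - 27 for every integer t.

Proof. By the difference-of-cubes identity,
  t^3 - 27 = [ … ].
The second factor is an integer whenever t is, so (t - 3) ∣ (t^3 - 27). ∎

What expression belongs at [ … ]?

(t - 3)(t^2 + 3t + 9)

a^3 - b^3 = (a - b)(a^2 + ab + b^2). With a = t, b = 3:
t^3 - 27 = (t - 3)(t^2 + 3t + 9).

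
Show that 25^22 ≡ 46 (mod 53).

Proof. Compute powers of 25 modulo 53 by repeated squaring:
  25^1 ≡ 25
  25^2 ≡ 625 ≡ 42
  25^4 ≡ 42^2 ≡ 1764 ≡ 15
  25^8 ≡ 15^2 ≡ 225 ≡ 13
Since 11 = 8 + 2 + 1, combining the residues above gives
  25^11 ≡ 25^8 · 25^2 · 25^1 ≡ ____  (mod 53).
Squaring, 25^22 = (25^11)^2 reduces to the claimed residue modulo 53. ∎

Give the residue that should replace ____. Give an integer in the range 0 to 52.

29

Multiply the listed residues: 13 · 42 · 25 = 546 → 13650.
Reducing modulo 53: 13650 = 257·53 + 29, so 25^11 ≡ 29.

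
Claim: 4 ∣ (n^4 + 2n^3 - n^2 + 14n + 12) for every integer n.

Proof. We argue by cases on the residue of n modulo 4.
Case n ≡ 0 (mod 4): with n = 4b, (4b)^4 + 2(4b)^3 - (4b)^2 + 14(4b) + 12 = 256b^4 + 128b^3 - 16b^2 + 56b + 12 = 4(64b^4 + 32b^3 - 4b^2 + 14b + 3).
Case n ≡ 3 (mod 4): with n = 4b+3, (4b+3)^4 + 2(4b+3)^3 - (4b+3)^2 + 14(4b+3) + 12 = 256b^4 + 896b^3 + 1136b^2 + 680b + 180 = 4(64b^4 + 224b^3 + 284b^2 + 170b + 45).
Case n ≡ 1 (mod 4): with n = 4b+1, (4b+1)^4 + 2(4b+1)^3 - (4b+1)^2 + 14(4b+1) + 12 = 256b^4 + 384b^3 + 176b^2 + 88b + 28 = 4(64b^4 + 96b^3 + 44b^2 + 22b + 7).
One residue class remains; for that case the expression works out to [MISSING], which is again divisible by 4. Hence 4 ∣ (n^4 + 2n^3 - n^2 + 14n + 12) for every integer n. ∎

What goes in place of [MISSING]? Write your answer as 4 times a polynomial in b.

The residues treated are {0, 3, 1}, so the missing case is n ≡ 2 (mod 4); write n = 4b+2.
Then (4b+2)^4 + 2(4b+2)^3 - (4b+2)^2 + 14(4b+2) + 12 = 256b^4 + 640b^3 + 560b^2 + 264b + 68 = 4(64b^4 + 160b^3 + 140b^2 + 66b + 17).

4(64b^4 + 160b^3 + 140b^2 + 66b + 17)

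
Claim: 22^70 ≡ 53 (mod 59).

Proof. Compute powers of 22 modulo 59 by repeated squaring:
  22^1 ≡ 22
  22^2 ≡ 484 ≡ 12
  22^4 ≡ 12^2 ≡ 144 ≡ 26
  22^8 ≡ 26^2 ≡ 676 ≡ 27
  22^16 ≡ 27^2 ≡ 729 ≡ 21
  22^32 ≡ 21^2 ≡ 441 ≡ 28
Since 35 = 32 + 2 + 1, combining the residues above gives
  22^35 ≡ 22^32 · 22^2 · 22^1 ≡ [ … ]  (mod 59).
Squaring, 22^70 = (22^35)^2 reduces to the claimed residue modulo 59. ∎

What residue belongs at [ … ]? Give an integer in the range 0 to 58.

17

Multiply the listed residues: 28 · 12 · 22 = 336 → 7392.
Reducing modulo 59: 7392 = 125·59 + 17, so 22^35 ≡ 17.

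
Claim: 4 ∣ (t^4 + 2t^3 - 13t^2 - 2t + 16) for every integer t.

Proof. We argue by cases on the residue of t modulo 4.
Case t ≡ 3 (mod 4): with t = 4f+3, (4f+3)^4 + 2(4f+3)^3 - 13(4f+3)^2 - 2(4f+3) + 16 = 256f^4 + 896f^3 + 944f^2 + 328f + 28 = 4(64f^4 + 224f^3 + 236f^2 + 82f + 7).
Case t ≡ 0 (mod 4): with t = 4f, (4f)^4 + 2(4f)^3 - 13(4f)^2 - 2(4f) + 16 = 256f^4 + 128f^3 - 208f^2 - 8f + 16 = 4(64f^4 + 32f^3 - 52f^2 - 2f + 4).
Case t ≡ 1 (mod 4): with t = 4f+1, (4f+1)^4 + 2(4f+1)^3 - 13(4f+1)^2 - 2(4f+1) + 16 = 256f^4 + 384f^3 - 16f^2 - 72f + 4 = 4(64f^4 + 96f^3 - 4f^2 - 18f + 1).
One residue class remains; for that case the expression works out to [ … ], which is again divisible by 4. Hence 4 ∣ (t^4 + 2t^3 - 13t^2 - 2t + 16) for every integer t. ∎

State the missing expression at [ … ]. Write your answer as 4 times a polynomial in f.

The residues treated are {3, 0, 1}, so the missing case is t ≡ 2 (mod 4); write t = 4f+2.
Then (4f+2)^4 + 2(4f+2)^3 - 13(4f+2)^2 - 2(4f+2) + 16 = 256f^4 + 640f^3 + 368f^2 + 8f - 8 = 4(64f^4 + 160f^3 + 92f^2 + 2f - 2).

4(64f^4 + 160f^3 + 92f^2 + 2f - 2)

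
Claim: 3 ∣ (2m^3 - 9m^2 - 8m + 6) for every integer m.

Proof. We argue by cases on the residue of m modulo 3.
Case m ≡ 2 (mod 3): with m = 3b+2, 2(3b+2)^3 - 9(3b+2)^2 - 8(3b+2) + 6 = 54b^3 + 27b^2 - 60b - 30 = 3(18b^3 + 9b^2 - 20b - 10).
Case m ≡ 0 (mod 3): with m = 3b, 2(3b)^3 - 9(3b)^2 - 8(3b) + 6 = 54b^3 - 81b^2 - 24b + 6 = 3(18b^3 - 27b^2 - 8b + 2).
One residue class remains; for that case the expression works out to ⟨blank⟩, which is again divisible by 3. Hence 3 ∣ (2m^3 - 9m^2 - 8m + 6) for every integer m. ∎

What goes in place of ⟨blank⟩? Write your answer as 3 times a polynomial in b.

3(18b^3 - 9b^2 - 20b - 3)

Only m ≡ 1 (mod 3) is unaccounted for. Put m = 3b+1:
2(3b+1)^3 - 9(3b+1)^2 - 8(3b+1) + 6 expands to 54b^3 - 27b^2 - 60b - 9,
and factoring out 3 leaves 3(18b^3 - 9b^2 - 20b - 3).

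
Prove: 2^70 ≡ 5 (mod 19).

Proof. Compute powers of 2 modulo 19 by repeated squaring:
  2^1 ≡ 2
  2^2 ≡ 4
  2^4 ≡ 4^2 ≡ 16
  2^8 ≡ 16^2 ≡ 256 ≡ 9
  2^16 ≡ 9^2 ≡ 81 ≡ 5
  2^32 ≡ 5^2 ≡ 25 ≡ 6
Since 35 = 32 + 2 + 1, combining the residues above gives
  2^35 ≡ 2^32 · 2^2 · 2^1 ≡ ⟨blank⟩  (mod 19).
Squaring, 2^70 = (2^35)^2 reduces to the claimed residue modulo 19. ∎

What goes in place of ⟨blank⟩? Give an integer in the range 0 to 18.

Multiply the listed residues: 6 · 4 · 2 = 24 → 48.
Reducing modulo 19: 48 = 2·19 + 10, so 2^35 ≡ 10.

10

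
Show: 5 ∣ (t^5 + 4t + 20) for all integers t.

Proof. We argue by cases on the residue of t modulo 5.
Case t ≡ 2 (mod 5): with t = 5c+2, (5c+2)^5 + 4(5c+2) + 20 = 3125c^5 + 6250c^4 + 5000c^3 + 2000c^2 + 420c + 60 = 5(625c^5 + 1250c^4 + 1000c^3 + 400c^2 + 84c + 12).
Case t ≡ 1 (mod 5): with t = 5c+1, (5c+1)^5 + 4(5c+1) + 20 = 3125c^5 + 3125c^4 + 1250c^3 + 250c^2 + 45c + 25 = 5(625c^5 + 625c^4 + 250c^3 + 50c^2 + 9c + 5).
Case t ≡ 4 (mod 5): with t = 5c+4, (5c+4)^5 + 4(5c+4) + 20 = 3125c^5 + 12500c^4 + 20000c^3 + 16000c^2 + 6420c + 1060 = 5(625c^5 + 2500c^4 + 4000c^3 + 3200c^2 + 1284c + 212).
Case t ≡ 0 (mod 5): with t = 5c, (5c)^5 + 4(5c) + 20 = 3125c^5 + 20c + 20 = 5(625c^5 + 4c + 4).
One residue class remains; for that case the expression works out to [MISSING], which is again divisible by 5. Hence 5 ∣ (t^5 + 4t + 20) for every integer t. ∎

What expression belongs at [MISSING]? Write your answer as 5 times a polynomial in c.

5(625c^5 + 1875c^4 + 2250c^3 + 1350c^2 + 409c + 55)

Only t ≡ 3 (mod 5) is unaccounted for. Put t = 5c+3:
(5c+3)^5 + 4(5c+3) + 20 expands to 3125c^5 + 9375c^4 + 11250c^3 + 6750c^2 + 2045c + 275,
and factoring out 5 leaves 5(625c^5 + 1875c^4 + 2250c^3 + 1350c^2 + 409c + 55).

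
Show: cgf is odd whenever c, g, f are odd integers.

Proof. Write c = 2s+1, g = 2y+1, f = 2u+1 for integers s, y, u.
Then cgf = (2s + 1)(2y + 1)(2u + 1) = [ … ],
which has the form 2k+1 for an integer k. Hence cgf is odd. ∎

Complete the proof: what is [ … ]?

2(4suy + 2su + 2sy + s + 2uy + u + y) + 1

Expanding: (2s + 1)(2y + 1)(2u + 1) = 8suy + 4su + 4sy + 2s + 4uy + 2u + 2y + 1.
Every term except the constant is even, so this is 2(4suy + 2su + 2sy + s + 2uy + u + y) + 1,
and 4suy + 2su + 2sy + s + 2uy + u + y ∈ ℤ gives the required form.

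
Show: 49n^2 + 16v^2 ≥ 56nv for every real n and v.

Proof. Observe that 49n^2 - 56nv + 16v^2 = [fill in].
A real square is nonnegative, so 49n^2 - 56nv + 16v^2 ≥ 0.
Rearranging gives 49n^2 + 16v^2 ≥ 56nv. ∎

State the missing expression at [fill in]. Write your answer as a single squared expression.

49n^2 - 56nv + 16v^2 is a perfect-square trinomial: the outer terms are (7n)^2 and (4v)^2, and the cross term is -2·7n·4v.
So 49n^2 - 56nv + 16v^2 = (7n - 4v)^2 ≥ 0.

(7n - 4v)^2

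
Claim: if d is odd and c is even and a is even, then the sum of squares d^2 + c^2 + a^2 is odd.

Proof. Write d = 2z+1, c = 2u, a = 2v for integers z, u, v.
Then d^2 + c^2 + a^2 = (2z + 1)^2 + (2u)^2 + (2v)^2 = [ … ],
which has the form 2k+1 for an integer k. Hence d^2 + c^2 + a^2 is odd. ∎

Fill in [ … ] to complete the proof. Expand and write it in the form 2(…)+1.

2(2u^2 + 2v^2 + 2z^2 + 2z) + 1

Expanding: (2z + 1)^2 + (2u)^2 + (2v)^2 = 4u^2 + 4v^2 + 4z^2 + 4z + 1.
Every term except the constant is even, so this is 2(2u^2 + 2v^2 + 2z^2 + 2z) + 1,
and 2u^2 + 2v^2 + 2z^2 + 2z ∈ ℤ gives the required form.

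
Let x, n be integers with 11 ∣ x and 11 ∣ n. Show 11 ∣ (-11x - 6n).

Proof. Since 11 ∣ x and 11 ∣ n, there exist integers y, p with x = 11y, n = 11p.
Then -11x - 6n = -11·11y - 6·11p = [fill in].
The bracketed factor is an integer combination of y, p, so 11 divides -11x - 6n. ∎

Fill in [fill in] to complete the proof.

Each term has a factor of 11: -11·11y - 6·11p = 11·(-6p - 11y).
Since -6p - 11y is an integer, 11 ∣ (-11x - 6n).

11(-6p - 11y)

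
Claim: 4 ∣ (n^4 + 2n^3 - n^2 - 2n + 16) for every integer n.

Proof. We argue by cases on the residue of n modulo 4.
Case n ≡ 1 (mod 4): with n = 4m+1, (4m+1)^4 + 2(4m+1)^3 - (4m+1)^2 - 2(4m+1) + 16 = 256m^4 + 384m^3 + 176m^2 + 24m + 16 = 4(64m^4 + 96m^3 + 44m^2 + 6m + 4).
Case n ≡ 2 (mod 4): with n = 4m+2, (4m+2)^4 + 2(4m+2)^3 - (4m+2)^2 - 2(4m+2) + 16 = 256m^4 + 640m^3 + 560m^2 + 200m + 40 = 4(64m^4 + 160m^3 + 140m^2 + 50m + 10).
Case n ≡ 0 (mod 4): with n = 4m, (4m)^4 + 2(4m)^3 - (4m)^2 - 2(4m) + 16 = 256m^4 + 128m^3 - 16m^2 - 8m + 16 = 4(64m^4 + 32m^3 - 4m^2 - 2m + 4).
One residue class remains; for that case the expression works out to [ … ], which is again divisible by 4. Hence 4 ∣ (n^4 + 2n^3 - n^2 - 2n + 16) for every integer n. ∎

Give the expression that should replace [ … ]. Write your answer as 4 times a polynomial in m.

Only n ≡ 3 (mod 4) is unaccounted for. Put n = 4m+3:
(4m+3)^4 + 2(4m+3)^3 - (4m+3)^2 - 2(4m+3) + 16 expands to 256m^4 + 896m^3 + 1136m^2 + 616m + 136,
and factoring out 4 leaves 4(64m^4 + 224m^3 + 284m^2 + 154m + 34).

4(64m^4 + 224m^3 + 284m^2 + 154m + 34)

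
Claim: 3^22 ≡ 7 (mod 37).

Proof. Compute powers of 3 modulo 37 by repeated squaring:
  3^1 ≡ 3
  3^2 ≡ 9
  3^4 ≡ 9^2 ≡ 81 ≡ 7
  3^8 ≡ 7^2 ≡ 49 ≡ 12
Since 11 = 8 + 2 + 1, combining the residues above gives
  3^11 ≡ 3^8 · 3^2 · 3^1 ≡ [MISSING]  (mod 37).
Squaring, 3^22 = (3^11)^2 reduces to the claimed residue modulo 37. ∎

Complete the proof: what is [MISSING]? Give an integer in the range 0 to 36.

28

Multiply the listed residues: 12 · 9 · 3 = 108 → 324.
Reducing modulo 37: 324 = 8·37 + 28, so 3^11 ≡ 28.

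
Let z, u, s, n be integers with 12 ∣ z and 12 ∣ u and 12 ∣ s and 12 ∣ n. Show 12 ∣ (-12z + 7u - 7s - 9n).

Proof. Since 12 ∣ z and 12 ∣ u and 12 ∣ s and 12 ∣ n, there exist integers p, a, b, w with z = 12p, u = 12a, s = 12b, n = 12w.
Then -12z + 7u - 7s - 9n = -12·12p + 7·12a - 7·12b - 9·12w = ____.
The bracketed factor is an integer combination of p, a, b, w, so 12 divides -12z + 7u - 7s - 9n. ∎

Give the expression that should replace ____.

12(7a - 7b - 12p - 9w)

Each term has a factor of 12: -12·12p + 7·12a - 7·12b - 9·12w = 12·(7a - 7b - 12p - 9w).
Since 7a - 7b - 12p - 9w is an integer, 12 ∣ (-12z + 7u - 7s - 9n).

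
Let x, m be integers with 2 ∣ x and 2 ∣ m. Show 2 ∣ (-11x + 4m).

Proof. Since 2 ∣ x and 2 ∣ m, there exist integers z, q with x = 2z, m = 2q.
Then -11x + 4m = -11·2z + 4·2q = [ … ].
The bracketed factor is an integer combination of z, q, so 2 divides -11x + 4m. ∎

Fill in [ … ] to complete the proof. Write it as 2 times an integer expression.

Each term has a factor of 2: -11·2z + 4·2q = 2·(4q - 11z).
Since 4q - 11z is an integer, 2 ∣ (-11x + 4m).

2(4q - 11z)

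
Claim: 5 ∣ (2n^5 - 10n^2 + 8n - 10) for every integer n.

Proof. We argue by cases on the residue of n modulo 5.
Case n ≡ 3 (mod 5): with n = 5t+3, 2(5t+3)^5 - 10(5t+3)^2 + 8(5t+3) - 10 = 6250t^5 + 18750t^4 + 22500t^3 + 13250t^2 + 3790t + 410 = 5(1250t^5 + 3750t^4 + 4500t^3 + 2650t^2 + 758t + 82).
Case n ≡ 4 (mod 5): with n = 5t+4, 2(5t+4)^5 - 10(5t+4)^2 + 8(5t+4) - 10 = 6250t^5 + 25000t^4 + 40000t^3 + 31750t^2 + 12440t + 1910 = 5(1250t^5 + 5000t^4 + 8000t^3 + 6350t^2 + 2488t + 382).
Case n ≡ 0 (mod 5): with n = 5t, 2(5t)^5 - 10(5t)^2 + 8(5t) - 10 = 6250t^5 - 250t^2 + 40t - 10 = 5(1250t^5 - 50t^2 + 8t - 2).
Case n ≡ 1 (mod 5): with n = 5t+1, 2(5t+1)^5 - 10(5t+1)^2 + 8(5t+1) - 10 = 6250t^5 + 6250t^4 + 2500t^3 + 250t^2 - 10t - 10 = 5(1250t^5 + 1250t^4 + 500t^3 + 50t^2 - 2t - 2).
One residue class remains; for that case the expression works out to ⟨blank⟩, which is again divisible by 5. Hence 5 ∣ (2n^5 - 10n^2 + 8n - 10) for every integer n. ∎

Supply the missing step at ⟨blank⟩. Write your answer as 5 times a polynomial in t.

5(1250t^5 + 2500t^4 + 2000t^3 + 750t^2 + 128t + 6)

Only n ≡ 2 (mod 5) is unaccounted for. Put n = 5t+2:
2(5t+2)^5 - 10(5t+2)^2 + 8(5t+2) - 10 expands to 6250t^5 + 12500t^4 + 10000t^3 + 3750t^2 + 640t + 30,
and factoring out 5 leaves 5(1250t^5 + 2500t^4 + 2000t^3 + 750t^2 + 128t + 6).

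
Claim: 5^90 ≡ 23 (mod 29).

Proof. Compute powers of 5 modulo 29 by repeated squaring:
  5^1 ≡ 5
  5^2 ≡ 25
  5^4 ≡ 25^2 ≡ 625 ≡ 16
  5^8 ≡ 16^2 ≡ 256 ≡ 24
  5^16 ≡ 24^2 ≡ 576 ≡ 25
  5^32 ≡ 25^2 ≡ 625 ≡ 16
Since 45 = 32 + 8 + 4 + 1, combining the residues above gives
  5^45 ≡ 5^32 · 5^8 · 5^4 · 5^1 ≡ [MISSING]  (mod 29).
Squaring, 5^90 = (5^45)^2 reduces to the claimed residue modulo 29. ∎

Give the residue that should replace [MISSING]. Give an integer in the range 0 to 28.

9

Multiply the listed residues: 16 · 24 · 16 · 5 = 384 → 6144 → 30720.
Reducing modulo 29: 30720 = 1059·29 + 9, so 5^45 ≡ 9.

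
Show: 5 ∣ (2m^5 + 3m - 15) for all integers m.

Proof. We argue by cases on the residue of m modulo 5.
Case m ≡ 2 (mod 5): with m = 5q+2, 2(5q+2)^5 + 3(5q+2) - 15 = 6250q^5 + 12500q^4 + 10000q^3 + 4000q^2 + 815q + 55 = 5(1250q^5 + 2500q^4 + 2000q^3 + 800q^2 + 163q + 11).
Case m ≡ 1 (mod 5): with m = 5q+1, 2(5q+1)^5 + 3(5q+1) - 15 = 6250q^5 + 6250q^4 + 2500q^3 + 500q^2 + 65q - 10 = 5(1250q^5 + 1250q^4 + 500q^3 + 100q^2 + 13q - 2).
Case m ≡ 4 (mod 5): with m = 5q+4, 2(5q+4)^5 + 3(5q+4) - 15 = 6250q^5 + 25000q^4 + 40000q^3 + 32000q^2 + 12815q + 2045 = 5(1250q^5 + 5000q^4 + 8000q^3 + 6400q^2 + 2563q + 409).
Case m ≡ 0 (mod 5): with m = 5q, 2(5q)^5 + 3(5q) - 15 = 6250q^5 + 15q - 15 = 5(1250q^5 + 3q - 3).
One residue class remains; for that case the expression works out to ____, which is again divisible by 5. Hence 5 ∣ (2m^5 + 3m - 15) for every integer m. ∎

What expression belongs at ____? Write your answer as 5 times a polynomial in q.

Only m ≡ 3 (mod 5) is unaccounted for. Put m = 5q+3:
2(5q+3)^5 + 3(5q+3) - 15 expands to 6250q^5 + 18750q^4 + 22500q^3 + 13500q^2 + 4065q + 480,
and factoring out 5 leaves 5(1250q^5 + 3750q^4 + 4500q^3 + 2700q^2 + 813q + 96).

5(1250q^5 + 3750q^4 + 4500q^3 + 2700q^2 + 813q + 96)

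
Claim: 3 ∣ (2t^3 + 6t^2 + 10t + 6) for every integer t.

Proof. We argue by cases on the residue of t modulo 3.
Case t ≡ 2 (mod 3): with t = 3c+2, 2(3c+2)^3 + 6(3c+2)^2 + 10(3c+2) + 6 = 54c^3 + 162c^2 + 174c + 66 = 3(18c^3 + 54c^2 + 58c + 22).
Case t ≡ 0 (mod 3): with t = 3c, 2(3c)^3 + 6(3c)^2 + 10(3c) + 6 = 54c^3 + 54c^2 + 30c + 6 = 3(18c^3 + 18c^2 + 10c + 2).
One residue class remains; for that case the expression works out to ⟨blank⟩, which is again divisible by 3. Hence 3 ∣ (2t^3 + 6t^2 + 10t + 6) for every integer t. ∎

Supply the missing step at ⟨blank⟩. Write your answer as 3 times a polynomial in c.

The residues treated are {2, 0}, so the missing case is t ≡ 1 (mod 3); write t = 3c+1.
Then 2(3c+1)^3 + 6(3c+1)^2 + 10(3c+1) + 6 = 54c^3 + 108c^2 + 84c + 24 = 3(18c^3 + 36c^2 + 28c + 8).

3(18c^3 + 36c^2 + 28c + 8)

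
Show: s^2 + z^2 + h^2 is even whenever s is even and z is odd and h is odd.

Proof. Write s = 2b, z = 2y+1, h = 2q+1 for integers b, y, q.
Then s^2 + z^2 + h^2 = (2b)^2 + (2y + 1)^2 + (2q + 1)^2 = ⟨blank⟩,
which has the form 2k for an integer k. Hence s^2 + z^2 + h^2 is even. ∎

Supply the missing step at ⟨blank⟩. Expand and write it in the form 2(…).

Expanding: (2b)^2 + (2y + 1)^2 + (2q + 1)^2 = 4b^2 + 4q^2 + 4q + 4y^2 + 4y + 2.
Every term is even; pulling out the factor of 2 gives 2(2b^2 + 2q^2 + 2q + 2y^2 + 2y + 1).

2(2b^2 + 2q^2 + 2q + 2y^2 + 2y + 1)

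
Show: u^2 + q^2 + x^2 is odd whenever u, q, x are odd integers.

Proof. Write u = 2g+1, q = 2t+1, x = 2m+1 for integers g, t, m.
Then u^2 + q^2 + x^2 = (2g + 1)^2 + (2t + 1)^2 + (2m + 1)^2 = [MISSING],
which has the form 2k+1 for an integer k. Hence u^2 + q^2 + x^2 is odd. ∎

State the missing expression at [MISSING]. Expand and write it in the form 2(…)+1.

2(2g^2 + 2g + 2m^2 + 2m + 2t^2 + 2t + 1) + 1

Expanding: (2g + 1)^2 + (2t + 1)^2 + (2m + 1)^2 = 4g^2 + 4g + 4m^2 + 4m + 4t^2 + 4t + 3.
Every term except the constant is even, so this is 2(2g^2 + 2g + 2m^2 + 2m + 2t^2 + 2t + 1) + 1,
and 2g^2 + 2g + 2m^2 + 2m + 2t^2 + 2t + 1 ∈ ℤ gives the required form.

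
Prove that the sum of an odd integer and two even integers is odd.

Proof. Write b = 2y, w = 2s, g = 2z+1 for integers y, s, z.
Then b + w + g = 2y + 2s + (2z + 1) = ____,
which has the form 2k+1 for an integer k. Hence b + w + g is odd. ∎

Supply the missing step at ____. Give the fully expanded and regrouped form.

2(s + y + z) + 1

2y + 2s + (2z + 1) = 2s + 2y + 2z + 1
= 2(s + y + z) + 1.
Since s + y + z is an integer, the sum is of the form 2k+1 for an integer k.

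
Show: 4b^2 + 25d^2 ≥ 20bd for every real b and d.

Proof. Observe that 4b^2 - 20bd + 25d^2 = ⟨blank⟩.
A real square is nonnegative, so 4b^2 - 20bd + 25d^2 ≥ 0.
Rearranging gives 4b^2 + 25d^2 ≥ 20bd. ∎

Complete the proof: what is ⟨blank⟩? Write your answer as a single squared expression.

(2b - 5d)^2

4b^2 - 20bd + 25d^2 is a perfect-square trinomial: the outer terms are (2b)^2 and (5d)^2, and the cross term is -2·2b·5d.
So 4b^2 - 20bd + 25d^2 = (2b - 5d)^2 ≥ 0.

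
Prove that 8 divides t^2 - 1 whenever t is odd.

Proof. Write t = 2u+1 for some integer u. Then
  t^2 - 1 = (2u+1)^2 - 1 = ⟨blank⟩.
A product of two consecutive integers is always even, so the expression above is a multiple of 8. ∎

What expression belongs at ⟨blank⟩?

4u(u + 1)

(2u+1)^2 - 1 = 4u^2 + 4u + 1 - 1 = 4u^2 + 4u = 4u(u+1).
Since u and u+1 are consecutive, u(u+1) is even, and 4·(even) is a multiple of 8.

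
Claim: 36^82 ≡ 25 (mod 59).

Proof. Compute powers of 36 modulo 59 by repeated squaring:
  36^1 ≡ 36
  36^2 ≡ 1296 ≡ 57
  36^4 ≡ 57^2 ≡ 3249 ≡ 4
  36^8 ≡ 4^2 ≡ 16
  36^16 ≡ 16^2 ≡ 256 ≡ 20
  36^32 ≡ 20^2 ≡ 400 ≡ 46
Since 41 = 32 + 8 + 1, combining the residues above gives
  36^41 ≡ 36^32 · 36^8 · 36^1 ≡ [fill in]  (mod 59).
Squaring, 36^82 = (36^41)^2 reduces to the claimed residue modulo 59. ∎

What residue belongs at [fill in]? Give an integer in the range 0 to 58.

36^32 · 36^8 · 36^1 ≡ 46 · 16 · 36 = 26496.
26496 mod 59 = 5, so 36^41 ≡ 5 (mod 59).

5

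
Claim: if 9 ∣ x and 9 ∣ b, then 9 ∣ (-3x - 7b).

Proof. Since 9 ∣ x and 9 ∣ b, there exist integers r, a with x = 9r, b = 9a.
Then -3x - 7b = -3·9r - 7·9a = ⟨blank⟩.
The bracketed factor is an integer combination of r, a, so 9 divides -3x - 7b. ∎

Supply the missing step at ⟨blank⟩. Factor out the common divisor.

9(-7a - 3r)

Each term has a factor of 9: -3·9r - 7·9a = 9·(-7a - 3r).
Since -7a - 3r is an integer, 9 ∣ (-3x - 7b).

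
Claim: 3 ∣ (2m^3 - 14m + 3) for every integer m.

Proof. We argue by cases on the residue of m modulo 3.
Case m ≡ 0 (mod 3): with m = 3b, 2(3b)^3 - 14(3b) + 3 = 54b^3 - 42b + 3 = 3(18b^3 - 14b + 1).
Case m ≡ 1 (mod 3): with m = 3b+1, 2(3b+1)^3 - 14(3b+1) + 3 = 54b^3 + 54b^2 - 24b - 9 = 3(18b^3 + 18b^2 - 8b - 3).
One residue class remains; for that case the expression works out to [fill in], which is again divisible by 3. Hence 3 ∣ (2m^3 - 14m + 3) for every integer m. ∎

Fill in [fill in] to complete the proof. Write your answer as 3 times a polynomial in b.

3(18b^3 + 36b^2 + 10b - 3)

Only m ≡ 2 (mod 3) is unaccounted for. Put m = 3b+2:
2(3b+2)^3 - 14(3b+2) + 3 expands to 54b^3 + 108b^2 + 30b - 9,
and factoring out 3 leaves 3(18b^3 + 36b^2 + 10b - 3).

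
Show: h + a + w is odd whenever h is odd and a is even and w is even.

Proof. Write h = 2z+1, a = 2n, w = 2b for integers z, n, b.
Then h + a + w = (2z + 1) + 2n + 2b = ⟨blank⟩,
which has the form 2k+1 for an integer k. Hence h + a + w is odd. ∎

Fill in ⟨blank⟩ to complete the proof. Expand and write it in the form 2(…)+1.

Expanding: (2z + 1) + 2n + 2b = 2b + 2n + 2z + 1.
Every term except the constant is even, so this is 2(b + n + z) + 1,
and b + n + z ∈ ℤ gives the required form.

2(b + n + z) + 1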